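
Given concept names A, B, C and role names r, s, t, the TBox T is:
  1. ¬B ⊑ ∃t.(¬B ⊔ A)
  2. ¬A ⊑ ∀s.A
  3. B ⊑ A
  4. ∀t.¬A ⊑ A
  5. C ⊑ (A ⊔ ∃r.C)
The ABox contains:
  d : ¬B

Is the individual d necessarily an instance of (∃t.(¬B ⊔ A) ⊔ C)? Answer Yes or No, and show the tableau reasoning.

Yes

1. d : (∃t.(¬B ⊔ A) ⊔ C)?  L(d) = {¬B} ∪ {(∀t.(B ⊓ ¬A) ⊓ ¬C)}
   clash {A, ¬A} at an ∃-successor — d ∈ (∃t.(¬B ⊔ A) ⊔ C)
2. Hence d : (∃t.(¬B ⊔ A) ⊔ C): entailed.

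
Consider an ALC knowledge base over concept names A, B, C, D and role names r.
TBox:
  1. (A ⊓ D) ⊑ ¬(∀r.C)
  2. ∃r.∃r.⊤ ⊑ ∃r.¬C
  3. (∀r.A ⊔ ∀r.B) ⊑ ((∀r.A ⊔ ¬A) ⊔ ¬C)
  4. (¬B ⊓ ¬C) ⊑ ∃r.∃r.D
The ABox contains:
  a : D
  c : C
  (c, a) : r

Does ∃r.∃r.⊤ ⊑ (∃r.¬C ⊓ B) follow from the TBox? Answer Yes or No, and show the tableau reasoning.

1. ∃r.∃r.⊤ ⊑ (∃r.¬C ⊓ B)  ⇔  (∃r.∃r.⊤ ⊓ (∀r.C ⊔ ¬B)) unsat w.r.t. T
   apply at x₀: ∃r.∃r.⊤⊑∃r.¬C
   open: L(x₀) ⊇ {C, ¬A, ¬B, ∃r.¬A, ∃r.¬B, …} (+ ∃-successors)
2. Hence ∃r.∃r.⊤ ⊑ (∃r.¬C ⊓ B): not entailed.

No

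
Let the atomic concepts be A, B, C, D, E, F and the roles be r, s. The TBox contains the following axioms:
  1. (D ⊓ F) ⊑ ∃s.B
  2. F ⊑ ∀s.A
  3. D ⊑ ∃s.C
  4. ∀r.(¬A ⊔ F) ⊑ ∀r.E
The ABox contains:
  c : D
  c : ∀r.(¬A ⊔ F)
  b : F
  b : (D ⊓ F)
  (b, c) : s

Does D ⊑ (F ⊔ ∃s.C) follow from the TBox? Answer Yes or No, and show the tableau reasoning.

Yes

1. D ⊑ (F ⊔ ∃s.C)  ⇔  (D ⊓ (¬F ⊓ ∀s.¬C)) unsat w.r.t. T
   all branches close; clash {C, ¬C} at an ∃-successor
2. Hence D ⊑ (F ⊔ ∃s.C): entailed.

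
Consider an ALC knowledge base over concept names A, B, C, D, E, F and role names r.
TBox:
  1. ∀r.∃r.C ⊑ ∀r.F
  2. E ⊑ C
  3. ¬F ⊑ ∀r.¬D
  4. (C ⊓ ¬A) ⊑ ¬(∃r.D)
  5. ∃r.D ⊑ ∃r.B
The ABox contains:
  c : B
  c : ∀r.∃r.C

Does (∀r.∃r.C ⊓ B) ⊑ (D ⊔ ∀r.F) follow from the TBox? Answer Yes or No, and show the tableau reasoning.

1. (∀r.∃r.C ⊓ B) ⊑ (D ⊔ ∀r.F)  ⇔  ((∀r.∃r.C ⊓ B) ⊓ (¬D ⊓ ∃r.¬F)) unsat w.r.t. T
   all branches close; clash {F, ¬F} at an ∃-successor
2. Hence (∀r.∃r.C ⊓ B) ⊑ (D ⊔ ∀r.F): entailed.

Yes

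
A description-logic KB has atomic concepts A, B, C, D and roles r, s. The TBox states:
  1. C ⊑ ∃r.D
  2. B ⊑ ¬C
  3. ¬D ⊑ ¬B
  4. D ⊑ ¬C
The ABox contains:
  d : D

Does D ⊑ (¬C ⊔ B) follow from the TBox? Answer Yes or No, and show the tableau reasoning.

1. D ⊑ (¬C ⊔ B)  ⇔  (D ⊓ (C ⊓ ¬B)) unsat w.r.t. T
   all branches close; clash {C, ¬C} at x₀
2. Hence D ⊑ (¬C ⊔ B): entailed.

Yes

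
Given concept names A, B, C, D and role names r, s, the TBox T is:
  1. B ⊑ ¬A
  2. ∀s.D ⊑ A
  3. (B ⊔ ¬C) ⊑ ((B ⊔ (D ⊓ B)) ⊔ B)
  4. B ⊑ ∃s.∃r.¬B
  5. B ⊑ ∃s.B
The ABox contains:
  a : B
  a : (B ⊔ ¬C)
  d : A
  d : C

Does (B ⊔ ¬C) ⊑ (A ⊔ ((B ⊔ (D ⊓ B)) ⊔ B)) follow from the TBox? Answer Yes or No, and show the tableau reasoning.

Yes

1. (B ⊔ ¬C) ⊑ (A ⊔ ((B ⊔ (D ⊓ B)) ⊔ B))  ⇔  ((B ⊔ ¬C) ⊓ (¬A ⊓ ((¬B ⊓ (¬D ⊔ ¬B)) ⊓ ¬B))) unsat w.r.t. T
   all branches close; clash {A, ¬A} at x₀
2. Hence (B ⊔ ¬C) ⊑ (A ⊔ ((B ⊔ (D ⊓ B)) ⊔ B)): entailed.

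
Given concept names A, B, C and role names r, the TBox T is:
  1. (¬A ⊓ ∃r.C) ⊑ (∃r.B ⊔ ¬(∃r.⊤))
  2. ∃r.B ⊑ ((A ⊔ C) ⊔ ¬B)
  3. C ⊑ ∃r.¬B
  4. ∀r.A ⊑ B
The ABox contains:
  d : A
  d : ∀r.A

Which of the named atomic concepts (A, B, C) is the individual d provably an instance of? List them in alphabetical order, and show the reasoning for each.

1. d : A?  L(d) = {A, ∀r.A} ∪ {¬A}
   clash {A, ¬A} at d — d ∈ A
2. d : B?  L(d) = {A, ∀r.A} ∪ {¬B}
   clash {B, ¬B} at d — d ∈ B
3. d : C?  L(d) = {A, ∀r.A} ∪ {¬C}
   apply at d: ∀r.A⊑B
   open: L(d) ⊇ {A, B, ¬C, ∀r.A, ∀r.¬B} — d ∉ C possible
4. Entailed for d: {A, B}

{A, B}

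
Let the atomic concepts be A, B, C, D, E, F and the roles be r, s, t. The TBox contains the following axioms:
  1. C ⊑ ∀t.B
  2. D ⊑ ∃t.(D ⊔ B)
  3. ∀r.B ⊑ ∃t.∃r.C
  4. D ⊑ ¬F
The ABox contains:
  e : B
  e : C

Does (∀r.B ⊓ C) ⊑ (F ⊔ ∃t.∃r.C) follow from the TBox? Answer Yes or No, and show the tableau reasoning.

Yes

1. (∀r.B ⊓ C) ⊑ (F ⊔ ∃t.∃r.C)  ⇔  ((∀r.B ⊓ C) ⊓ (¬F ⊓ ∀t.∀r.¬C)) unsat w.r.t. T
   all branches close; clash {C, ¬C} at an ∃-successor
2. Hence (∀r.B ⊓ C) ⊑ (F ⊔ ∃t.∃r.C): entailed.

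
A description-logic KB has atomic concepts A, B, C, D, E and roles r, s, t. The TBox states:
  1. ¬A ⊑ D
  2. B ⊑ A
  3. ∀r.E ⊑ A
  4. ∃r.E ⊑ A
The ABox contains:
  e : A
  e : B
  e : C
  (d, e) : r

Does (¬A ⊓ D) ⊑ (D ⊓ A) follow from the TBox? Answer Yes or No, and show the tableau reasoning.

1. (¬A ⊓ D) ⊑ (D ⊓ A)  ⇔  ((¬A ⊓ D) ⊓ (¬D ⊔ ¬A)) unsat w.r.t. T
   open: L(x₀) ⊇ {D, ¬A, ¬B, ∀r.¬E, ∃r.¬E} (+ ∃-successors)
2. Hence (¬A ⊓ D) ⊑ (D ⊓ A): not entailed.

No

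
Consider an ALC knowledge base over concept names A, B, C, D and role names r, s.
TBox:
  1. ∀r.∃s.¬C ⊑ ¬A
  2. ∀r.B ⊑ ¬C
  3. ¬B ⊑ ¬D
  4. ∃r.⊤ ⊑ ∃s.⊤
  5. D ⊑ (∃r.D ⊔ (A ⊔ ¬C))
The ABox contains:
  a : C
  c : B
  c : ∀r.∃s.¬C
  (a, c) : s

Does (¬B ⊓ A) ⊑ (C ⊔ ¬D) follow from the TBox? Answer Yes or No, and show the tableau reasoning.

Yes

1. (¬B ⊓ A) ⊑ (C ⊔ ¬D)  ⇔  ((¬B ⊓ A) ⊓ (¬C ⊓ D)) unsat w.r.t. T
   all branches close; clash {D, ¬D} at x₀
2. Hence (¬B ⊓ A) ⊑ (C ⊔ ¬D): entailed.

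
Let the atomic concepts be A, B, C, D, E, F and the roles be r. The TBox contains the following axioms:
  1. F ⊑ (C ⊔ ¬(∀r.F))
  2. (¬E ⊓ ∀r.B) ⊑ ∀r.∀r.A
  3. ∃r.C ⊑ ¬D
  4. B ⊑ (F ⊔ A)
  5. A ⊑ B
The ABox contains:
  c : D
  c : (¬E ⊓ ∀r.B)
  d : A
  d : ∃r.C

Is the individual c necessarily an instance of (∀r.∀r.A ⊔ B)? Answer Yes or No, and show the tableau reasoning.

1. c : (∀r.∀r.A ⊔ B)?  L(c) = {D, (¬E ⊓ ∀r.B)} ∪ {(∃r.∃r.¬A ⊓ ¬B)}
   clash {B, ¬B} at c — c ∈ (∀r.∀r.A ⊔ B)
2. Hence c : (∀r.∀r.A ⊔ B): entailed.

Yes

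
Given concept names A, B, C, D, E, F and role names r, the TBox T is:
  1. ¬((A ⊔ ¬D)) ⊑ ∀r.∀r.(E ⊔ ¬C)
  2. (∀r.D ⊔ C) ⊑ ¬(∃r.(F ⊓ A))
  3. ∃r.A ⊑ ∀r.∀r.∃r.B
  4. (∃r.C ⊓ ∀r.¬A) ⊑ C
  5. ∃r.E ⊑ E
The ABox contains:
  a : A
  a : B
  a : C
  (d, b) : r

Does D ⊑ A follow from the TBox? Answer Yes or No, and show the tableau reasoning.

1. D ⊑ A  ⇔  (D ⊓ ¬A) unsat w.r.t. T
   open: L(x₀) ⊇ {D, ¬A, ¬C, ∀r.¬A, ∀r.¬C, …} (+ ∃-successors)
2. Hence D ⊑ A: not entailed.

No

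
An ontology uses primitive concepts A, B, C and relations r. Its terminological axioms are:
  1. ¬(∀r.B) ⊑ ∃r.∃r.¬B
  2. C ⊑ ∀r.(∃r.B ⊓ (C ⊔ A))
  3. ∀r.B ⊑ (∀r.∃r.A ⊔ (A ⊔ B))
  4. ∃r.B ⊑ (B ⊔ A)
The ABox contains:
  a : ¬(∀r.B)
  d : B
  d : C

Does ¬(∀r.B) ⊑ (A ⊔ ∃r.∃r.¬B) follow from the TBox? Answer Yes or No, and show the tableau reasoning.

1. ¬(∀r.B) ⊑ (A ⊔ ∃r.∃r.¬B)  ⇔  (∃r.¬B ⊓ (¬A ⊓ ∀r.∀r.B)) unsat w.r.t. T
   all branches close; clash {A, ¬A} at x₀
2. Hence ¬(∀r.B) ⊑ (A ⊔ ∃r.∃r.¬B): entailed.

Yes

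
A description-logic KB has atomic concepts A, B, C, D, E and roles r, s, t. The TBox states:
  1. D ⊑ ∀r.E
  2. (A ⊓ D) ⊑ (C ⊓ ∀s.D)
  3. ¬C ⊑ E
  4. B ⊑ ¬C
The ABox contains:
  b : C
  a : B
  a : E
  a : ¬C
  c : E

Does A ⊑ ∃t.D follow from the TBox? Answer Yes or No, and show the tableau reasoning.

No

1. A ⊑ ∃t.D  ⇔  (A ⊓ ∀t.¬D) unsat w.r.t. T
   open: L(x₀) ⊇ {A, C, ¬B, ¬D, ∀t.¬D}
2. Hence A ⊑ ∃t.D: not entailed.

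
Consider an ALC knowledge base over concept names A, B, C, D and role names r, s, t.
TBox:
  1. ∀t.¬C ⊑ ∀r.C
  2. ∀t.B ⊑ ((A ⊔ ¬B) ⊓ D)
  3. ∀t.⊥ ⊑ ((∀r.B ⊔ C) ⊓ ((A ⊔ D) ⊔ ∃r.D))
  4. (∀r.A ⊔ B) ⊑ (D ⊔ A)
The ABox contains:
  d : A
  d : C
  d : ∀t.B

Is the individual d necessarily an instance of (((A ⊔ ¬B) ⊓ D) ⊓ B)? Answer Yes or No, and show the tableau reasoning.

1. d : (((A ⊔ ¬B) ⊓ D) ⊓ B)?  L(d) = {A, C, ∀t.B} ∪ {(((¬A ⊓ B) ⊔ ¬D) ⊔ ¬B)}
   apply at d: ∀t.B⊑((A ⊔ ¬B) ⊓ D)
   open: L(d) ⊇ {A, C, D, ¬B, ∀t.B, …} (+ ∃-successors) — d ∉ (((A ⊔ ¬B) ⊓ D) ⊓ B) possible
2. Hence d : (((A ⊔ ¬B) ⊓ D) ⊓ B): not entailed.

No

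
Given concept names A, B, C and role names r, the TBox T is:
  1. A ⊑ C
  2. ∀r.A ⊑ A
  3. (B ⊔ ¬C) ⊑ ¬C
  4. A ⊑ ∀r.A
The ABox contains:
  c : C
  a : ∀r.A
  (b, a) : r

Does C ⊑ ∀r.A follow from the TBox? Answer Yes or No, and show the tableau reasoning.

1. C ⊑ ∀r.A  ⇔  (C ⊓ ∃r.¬A) unsat w.r.t. T
   open: L(x₀) ⊇ {C, ¬A, ¬B, ∃r.¬A} (+ ∃-successors)
2. Hence C ⊑ ∀r.A: not entailed.

No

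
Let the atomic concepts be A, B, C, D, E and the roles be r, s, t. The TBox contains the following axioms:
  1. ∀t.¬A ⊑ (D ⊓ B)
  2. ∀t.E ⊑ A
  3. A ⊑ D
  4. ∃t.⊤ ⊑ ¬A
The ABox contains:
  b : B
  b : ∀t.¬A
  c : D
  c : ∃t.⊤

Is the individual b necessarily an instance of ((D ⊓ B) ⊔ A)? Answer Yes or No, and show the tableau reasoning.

1. b : ((D ⊓ B) ⊔ A)?  L(b) = {B, ∀t.¬A} ∪ {((¬D ⊔ ¬B) ⊓ ¬A)}
   clash {B, ¬B} at b — b ∈ ((D ⊓ B) ⊔ A)
2. Hence b : ((D ⊓ B) ⊔ A): entailed.

Yes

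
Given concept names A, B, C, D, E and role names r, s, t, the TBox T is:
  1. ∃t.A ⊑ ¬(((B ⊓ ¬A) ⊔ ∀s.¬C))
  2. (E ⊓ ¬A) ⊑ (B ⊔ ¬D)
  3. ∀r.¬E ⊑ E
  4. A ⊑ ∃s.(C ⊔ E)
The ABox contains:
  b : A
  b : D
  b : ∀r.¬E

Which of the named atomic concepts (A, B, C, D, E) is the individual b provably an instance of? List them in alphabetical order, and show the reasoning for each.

{A, D, E}

1. b : A?  L(b) = {A, D, ∀r.¬E} ∪ {¬A}
   clash {A, ¬A} at b — b ∈ A
2. b : B?  L(b) = {A, D, ∀r.¬E} ∪ {¬B}
   apply at b: ∀r.¬E⊑E; A⊑∃s.(C ⊔ E)
   open: L(b) ⊇ {A, D, E, ¬B, ∀r.¬E, …} (+ ∃-successors) — b ∉ B possible
3. b : C?  L(b) = {A, D, ∀r.¬E} ∪ {¬C}
   apply at b: ∀r.¬E⊑E; A⊑∃s.(C ⊔ E)
   open: L(b) ⊇ {A, D, E, ¬C, ∀r.¬E, …} (+ ∃-successors) — b ∉ C possible
4. b : D?  L(b) = {A, D, ∀r.¬E} ∪ {¬D}
   clash {D, ¬D} at b — b ∈ D
5. b : E?  L(b) = {A, D, ∀r.¬E} ∪ {¬E}
   clash {E, ¬E} at b — b ∈ E
6. Entailed for b: {A, D, E}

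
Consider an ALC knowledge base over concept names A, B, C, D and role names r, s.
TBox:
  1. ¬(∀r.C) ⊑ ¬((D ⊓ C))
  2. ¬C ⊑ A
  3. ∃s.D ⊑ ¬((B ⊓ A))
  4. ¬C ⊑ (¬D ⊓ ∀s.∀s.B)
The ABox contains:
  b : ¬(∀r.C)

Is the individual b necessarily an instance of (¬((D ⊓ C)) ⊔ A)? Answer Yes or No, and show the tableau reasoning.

1. b : (¬((D ⊓ C)) ⊔ A)?  L(b) = {¬(∀r.C)} ∪ {((D ⊓ C) ⊓ ¬A)}
   clash {C, ¬C} at b — b ∈ (¬((D ⊓ C)) ⊔ A)
2. Hence b : (¬((D ⊓ C)) ⊔ A): entailed.

Yes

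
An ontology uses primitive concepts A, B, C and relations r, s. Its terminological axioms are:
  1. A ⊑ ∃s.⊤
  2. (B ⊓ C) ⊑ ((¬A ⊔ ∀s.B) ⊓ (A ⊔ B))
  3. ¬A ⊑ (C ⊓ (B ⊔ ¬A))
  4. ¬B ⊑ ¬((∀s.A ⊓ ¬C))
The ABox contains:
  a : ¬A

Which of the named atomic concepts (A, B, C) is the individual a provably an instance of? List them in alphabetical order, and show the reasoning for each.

1. a : A?  L(a) = {¬A} ∪ {¬A}
   apply at a: ¬A⊑(C ⊓ (B ⊔ ¬A))
   open: L(a) ⊇ {C, ¬A, ¬B} — a ∉ A possible
2. a : B?  L(a) = {¬A} ∪ {¬B}
   apply at a: ¬A⊑(C ⊓ (B ⊔ ¬A)); ¬B⊑¬((∀s.A ⊓ ¬C))
   open: L(a) ⊇ {C, ¬A, ¬B} — a ∉ B possible
3. a : C?  L(a) = {¬A} ∪ {¬C}
   clash {C, ¬C} at a — a ∈ C
4. Entailed for a: {C}

{C}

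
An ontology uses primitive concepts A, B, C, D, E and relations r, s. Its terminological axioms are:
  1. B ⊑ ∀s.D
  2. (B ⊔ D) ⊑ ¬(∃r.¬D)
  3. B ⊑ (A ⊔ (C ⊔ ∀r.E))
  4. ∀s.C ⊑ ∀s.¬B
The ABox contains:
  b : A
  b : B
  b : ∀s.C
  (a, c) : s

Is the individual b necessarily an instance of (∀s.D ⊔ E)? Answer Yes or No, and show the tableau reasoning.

Yes

1. b : (∀s.D ⊔ E)?  L(b) = {A, B, ∀s.C} ∪ {(∃s.¬D ⊓ ¬E)}
   clash {D, ¬D} at an ∃-successor — b ∈ (∀s.D ⊔ E)
2. Hence b : (∀s.D ⊔ E): entailed.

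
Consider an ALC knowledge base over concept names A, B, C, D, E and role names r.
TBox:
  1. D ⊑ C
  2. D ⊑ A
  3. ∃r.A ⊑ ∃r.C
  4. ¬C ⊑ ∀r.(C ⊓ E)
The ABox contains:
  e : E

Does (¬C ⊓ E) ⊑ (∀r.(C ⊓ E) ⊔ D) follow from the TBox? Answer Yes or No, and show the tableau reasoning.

1. (¬C ⊓ E) ⊑ (∀r.(C ⊓ E) ⊔ D)  ⇔  ((¬C ⊓ E) ⊓ (∃r.(¬C ⊔ ¬E) ⊓ ¬D)) unsat w.r.t. T
   all branches close; clash {E, ¬E} at an ∃-successor
2. Hence (¬C ⊓ E) ⊑ (∀r.(C ⊓ E) ⊔ D): entailed.

Yes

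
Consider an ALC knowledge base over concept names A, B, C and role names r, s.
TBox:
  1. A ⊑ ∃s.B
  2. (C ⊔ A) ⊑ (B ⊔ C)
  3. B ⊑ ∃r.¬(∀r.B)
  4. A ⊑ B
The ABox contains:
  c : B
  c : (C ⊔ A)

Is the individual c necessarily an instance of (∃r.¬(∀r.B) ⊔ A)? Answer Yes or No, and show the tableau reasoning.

1. c : (∃r.¬(∀r.B) ⊔ A)?  L(c) = {B, (C ⊔ A)} ∪ {(∀r.∀r.B ⊓ ¬A)}
   clash {A, ¬A} at c — c ∈ (∃r.¬(∀r.B) ⊔ A)
2. Hence c : (∃r.¬(∀r.B) ⊔ A): entailed.

Yes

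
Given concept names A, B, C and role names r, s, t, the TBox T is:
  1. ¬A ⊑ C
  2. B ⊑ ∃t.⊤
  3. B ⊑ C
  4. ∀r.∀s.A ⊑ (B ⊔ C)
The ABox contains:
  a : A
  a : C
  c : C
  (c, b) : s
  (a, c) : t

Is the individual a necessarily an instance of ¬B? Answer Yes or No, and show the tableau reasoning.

1. a : ¬B?  L(a) = {A, C} ∪ {B}
   apply at a: B⊑∃t.⊤
   open: L(a) ⊇ {A, B, C, ∃r.∃s.¬A, ∃t.⊤} (+ ∃-successors) — a ∉ ¬B possible
2. Hence a : ¬B: not entailed.

No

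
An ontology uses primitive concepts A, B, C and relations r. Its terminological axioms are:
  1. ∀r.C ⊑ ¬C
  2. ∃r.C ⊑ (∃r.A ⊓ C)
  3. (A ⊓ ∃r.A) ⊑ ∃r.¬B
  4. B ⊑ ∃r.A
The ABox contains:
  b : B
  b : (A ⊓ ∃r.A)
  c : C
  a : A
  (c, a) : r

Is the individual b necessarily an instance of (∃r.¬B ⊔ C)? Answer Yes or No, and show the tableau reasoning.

Yes

1. b : (∃r.¬B ⊔ C)?  L(b) = {B, (A ⊓ ∃r.A)} ∪ {(∀r.B ⊓ ¬C)}
   clash {C, ¬C} at b — b ∈ (∃r.¬B ⊔ C)
2. Hence b : (∃r.¬B ⊔ C): entailed.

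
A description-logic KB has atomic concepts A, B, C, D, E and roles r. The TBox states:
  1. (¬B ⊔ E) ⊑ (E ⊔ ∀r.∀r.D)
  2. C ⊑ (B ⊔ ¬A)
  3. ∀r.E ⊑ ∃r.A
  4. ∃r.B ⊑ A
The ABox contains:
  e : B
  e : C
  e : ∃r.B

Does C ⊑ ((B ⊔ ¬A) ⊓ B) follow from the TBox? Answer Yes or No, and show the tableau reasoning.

1. C ⊑ ((B ⊔ ¬A) ⊓ B)  ⇔  (C ⊓ ((¬B ⊓ A) ⊔ ¬B)) unsat w.r.t. T
   apply at x₀: C⊑(B ⊔ ¬A)
   open: L(x₀) ⊇ {C, E, ¬A, ¬B, ∀r.¬B, …} (+ ∃-successors)
2. Hence C ⊑ ((B ⊔ ¬A) ⊓ B): not entailed.

No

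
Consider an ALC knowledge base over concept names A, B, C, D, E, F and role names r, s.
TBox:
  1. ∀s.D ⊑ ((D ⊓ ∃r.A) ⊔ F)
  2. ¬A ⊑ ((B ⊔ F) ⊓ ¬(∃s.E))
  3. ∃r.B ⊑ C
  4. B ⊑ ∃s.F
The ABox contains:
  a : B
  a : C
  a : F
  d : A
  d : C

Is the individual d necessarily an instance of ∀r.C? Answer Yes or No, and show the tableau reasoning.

1. d : ∀r.C?  L(d) = {A, C} ∪ {∃r.¬C}
   open: L(d) ⊇ {A, C, ¬B, ∃r.¬C, ∃s.¬D} (+ ∃-successors) — d ∉ ∀r.C possible
2. Hence d : ∀r.C: not entailed.

No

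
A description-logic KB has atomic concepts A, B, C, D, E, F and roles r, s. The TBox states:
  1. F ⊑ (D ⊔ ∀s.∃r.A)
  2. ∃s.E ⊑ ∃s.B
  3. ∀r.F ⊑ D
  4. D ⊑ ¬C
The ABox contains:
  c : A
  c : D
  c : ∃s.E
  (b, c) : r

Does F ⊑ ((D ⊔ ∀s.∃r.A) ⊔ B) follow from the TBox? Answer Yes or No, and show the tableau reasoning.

Yes

1. F ⊑ ((D ⊔ ∀s.∃r.A) ⊔ B)  ⇔  (F ⊓ ((¬D ⊓ ∃s.∀r.¬A) ⊓ ¬B)) unsat w.r.t. T
   all branches close; clash {D, ¬D} at x₀
2. Hence F ⊑ ((D ⊔ ∀s.∃r.A) ⊔ B): entailed.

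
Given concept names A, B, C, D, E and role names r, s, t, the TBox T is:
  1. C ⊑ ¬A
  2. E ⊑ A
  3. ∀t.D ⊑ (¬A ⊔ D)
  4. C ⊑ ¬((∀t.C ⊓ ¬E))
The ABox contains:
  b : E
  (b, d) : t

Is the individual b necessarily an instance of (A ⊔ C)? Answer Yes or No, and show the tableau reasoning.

1. b : (A ⊔ C)?  L(b) = {E} ∪ {(¬A ⊓ ¬C)}
   clash {A, ¬A} at b — b ∈ (A ⊔ C)
2. Hence b : (A ⊔ C): entailed.

Yes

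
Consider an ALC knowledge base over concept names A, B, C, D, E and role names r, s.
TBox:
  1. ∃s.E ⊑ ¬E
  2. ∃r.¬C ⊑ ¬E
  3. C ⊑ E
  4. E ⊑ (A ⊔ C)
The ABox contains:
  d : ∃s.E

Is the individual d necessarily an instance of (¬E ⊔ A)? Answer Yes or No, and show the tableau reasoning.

Yes

1. d : (¬E ⊔ A)?  L(d) = {∃s.E} ∪ {(E ⊓ ¬A)}
   clash {E, ¬E} at d — d ∈ (¬E ⊔ A)
2. Hence d : (¬E ⊔ A): entailed.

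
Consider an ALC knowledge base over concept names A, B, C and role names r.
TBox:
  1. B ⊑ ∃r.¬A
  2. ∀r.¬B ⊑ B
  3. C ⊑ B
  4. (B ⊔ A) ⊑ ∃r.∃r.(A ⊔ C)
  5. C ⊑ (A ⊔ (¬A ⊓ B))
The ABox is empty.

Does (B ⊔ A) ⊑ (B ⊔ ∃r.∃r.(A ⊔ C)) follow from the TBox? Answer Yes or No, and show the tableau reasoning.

1. (B ⊔ A) ⊑ (B ⊔ ∃r.∃r.(A ⊔ C))  ⇔  ((B ⊔ A) ⊓ (¬B ⊓ ∀r.∀r.(¬A ⊓ ¬C))) unsat w.r.t. T
   all branches close; clash {B, ¬B} at x₀
2. Hence (B ⊔ A) ⊑ (B ⊔ ∃r.∃r.(A ⊔ C)): entailed.

Yes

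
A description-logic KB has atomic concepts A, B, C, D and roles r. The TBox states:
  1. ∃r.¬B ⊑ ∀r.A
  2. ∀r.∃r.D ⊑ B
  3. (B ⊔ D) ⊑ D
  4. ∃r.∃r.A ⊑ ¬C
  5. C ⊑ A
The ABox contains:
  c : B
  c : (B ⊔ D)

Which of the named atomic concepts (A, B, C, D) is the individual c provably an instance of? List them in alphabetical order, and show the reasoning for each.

1. c : A?  L(c) = {B, (B ⊔ D)} ∪ {¬A}
   apply at c: (B ⊔ D)⊑D
   open: L(c) ⊇ {B, D, ¬A, ¬C, ∀r.B} — c ∉ A possible
2. c : B?  L(c) = {B, (B ⊔ D)} ∪ {¬B}
   clash {B, ¬B} at c — c ∈ B
3. c : C?  L(c) = {B, (B ⊔ D)} ∪ {¬C}
   apply at c: (B ⊔ D)⊑D
   open: L(c) ⊇ {B, D, ¬C, ∀r.B} — c ∉ C possible
4. c : D?  L(c) = {B, (B ⊔ D)} ∪ {¬D}
   clash {D, ¬D} at c — c ∈ D
5. Entailed for c: {B, D}

{B, D}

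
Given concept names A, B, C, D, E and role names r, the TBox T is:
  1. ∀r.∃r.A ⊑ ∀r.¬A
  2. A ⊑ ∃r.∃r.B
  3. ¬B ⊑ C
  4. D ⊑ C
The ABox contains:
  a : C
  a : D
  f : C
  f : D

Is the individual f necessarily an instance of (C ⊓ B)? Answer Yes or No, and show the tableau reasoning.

No

1. f : (C ⊓ B)?  L(f) = {C, D} ∪ {(¬C ⊔ ¬B)}
   open: L(f) ⊇ {C, D, ¬A, ¬B, ∃r.∀r.¬A} (+ ∃-successors) — f ∉ (C ⊓ B) possible
2. Hence f : (C ⊓ B): not entailed.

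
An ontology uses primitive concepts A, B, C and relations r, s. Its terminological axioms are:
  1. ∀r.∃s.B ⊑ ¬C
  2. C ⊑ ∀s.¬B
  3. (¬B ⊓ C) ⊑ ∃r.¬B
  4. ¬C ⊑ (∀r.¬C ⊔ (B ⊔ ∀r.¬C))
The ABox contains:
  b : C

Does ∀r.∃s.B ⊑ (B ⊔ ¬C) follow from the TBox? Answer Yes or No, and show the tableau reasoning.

Yes

1. ∀r.∃s.B ⊑ (B ⊔ ¬C)  ⇔  (∀r.∃s.B ⊓ (¬B ⊓ C)) unsat w.r.t. T
   all branches close; clash {C, ¬C} at x₀
2. Hence ∀r.∃s.B ⊑ (B ⊔ ¬C): entailed.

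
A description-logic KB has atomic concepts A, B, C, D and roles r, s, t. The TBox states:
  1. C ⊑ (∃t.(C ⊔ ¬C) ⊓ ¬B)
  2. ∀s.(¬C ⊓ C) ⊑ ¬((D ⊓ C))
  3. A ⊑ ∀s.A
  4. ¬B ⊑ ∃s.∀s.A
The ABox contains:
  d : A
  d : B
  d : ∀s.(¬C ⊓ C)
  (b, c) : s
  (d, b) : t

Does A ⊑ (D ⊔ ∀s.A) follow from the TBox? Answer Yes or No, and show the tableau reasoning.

1. A ⊑ (D ⊔ ∀s.A)  ⇔  (A ⊓ (¬D ⊓ ∃s.¬A)) unsat w.r.t. T
   all branches close; clash {A, ¬A} at an ∃-successor
2. Hence A ⊑ (D ⊔ ∀s.A): entailed.

Yes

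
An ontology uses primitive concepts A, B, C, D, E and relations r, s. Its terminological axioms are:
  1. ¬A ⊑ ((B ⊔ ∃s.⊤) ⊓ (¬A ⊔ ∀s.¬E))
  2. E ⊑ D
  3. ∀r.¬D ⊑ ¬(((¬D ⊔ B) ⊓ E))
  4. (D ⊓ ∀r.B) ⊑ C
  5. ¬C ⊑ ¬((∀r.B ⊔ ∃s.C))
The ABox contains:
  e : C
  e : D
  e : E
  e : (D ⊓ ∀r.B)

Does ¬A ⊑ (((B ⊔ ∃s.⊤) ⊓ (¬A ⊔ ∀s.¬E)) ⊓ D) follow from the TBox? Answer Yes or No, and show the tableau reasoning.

No

1. ¬A ⊑ (((B ⊔ ∃s.⊤) ⊓ (¬A ⊔ ∀s.¬E)) ⊓ D)  ⇔  (¬A ⊓ (((¬B ⊓ ∀s.⊥) ⊔ (A ⊓ ∃s.E)) ⊔ ¬D)) unsat w.r.t. T
   apply at x₀: ¬A⊑((B ⊔ ∃s.⊤) ⊓ (¬A ⊔ ∀s.¬E))
   open: L(x₀) ⊇ {B, C, ¬A, ¬D, ¬E, …} (+ ∃-successors)
2. Hence ¬A ⊑ (((B ⊔ ∃s.⊤) ⊓ (¬A ⊔ ∀s.¬E)) ⊓ D): not entailed.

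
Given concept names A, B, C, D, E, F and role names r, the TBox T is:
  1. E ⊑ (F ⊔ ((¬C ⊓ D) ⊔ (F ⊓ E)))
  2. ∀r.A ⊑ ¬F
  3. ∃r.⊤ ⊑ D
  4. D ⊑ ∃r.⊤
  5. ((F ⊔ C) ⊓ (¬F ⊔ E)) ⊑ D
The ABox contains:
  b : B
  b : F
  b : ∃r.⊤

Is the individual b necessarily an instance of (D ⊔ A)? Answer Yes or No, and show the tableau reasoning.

1. b : (D ⊔ A)?  L(b) = {B, F, ∃r.⊤} ∪ {(¬D ⊓ ¬A)}
   clash {D, ¬D} at b — b ∈ (D ⊔ A)
2. Hence b : (D ⊔ A): entailed.

Yes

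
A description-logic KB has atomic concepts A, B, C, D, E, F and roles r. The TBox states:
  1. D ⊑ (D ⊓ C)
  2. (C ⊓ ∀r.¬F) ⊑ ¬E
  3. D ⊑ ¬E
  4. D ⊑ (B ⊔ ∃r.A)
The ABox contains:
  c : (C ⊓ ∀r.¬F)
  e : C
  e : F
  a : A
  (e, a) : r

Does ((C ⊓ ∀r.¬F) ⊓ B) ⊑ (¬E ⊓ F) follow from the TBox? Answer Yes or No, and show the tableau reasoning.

No

1. ((C ⊓ ∀r.¬F) ⊓ B) ⊑ (¬E ⊓ F)  ⇔  (((C ⊓ ∀r.¬F) ⊓ B) ⊓ (E ⊔ ¬F)) unsat w.r.t. T
   apply at x₀: (C ⊓ ∀r.¬F)⊑¬E
   open: L(x₀) ⊇ {B, C, ¬D, ¬E, ¬F, …}
2. Hence ((C ⊓ ∀r.¬F) ⊓ B) ⊑ (¬E ⊓ F): not entailed.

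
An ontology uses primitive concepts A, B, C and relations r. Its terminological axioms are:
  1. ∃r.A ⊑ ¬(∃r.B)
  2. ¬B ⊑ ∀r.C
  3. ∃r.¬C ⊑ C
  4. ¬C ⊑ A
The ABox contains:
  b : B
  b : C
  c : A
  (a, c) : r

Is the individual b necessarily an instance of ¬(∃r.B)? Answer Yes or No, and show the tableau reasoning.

No

1. b : ¬(∃r.B)?  L(b) = {B, C} ∪ {∃r.B}
   open: L(b) ⊇ {B, C, ∀r.¬A, ∃r.B} (+ ∃-successors) — b ∉ ¬(∃r.B) possible
2. Hence b : ¬(∃r.B): not entailed.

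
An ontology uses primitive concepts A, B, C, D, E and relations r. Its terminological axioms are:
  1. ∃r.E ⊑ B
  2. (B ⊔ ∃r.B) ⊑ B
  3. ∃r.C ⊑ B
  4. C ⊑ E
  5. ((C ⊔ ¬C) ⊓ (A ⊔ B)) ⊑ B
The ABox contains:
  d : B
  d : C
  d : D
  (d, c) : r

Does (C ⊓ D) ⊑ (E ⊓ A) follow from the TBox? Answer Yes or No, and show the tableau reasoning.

1. (C ⊓ D) ⊑ (E ⊓ A)  ⇔  ((C ⊓ D) ⊓ (¬E ⊔ ¬A)) unsat w.r.t. T
   apply at x₀: C⊑E
   open: L(x₀) ⊇ {C, D, E, ¬A, ¬B, …}
2. Hence (C ⊓ D) ⊑ (E ⊓ A): not entailed.

No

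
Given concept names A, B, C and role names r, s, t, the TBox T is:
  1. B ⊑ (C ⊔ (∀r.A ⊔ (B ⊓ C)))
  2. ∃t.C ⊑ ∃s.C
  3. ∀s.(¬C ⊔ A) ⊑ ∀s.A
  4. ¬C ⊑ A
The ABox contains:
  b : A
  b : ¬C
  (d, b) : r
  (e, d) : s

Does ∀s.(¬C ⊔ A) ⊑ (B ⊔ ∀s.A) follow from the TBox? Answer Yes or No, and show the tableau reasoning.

1. ∀s.(¬C ⊔ A) ⊑ (B ⊔ ∀s.A)  ⇔  (∀s.(¬C ⊔ A) ⊓ (¬B ⊓ ∃s.¬A)) unsat w.r.t. T
   all branches close; clash {A, ¬A} at an ∃-successor
2. Hence ∀s.(¬C ⊔ A) ⊑ (B ⊔ ∀s.A): entailed.

Yes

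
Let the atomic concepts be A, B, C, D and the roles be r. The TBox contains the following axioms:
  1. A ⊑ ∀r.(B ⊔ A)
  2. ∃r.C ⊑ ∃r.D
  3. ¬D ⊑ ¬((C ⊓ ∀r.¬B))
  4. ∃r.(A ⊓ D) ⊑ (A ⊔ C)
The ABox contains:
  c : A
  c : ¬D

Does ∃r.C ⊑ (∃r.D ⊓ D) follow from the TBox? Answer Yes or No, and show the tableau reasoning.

No

1. ∃r.C ⊑ (∃r.D ⊓ D)  ⇔  (∃r.C ⊓ (∀r.¬D ⊔ ¬D)) unsat w.r.t. T
   apply at x₀: ∃r.C⊑∃r.D
   open: L(x₀) ⊇ {¬A, ¬C, ¬D, ∀r.(¬A ⊔ ¬D), ∃r.C, …} (+ ∃-successors)
2. Hence ∃r.C ⊑ (∃r.D ⊓ D): not entailed.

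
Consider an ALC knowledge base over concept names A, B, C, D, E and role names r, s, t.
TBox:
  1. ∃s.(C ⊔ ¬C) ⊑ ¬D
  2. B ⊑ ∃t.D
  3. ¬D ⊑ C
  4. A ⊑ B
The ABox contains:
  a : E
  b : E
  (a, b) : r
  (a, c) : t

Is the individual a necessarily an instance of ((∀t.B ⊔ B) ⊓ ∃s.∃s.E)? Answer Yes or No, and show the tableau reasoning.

No

1. a : ((∀t.B ⊔ B) ⊓ ∃s.∃s.E)?  L(a) = {E} ∪ {((∃t.¬B ⊓ ¬B) ⊔ ∀s.∀s.¬E)}
   open: L(a) ⊇ {D, E, ¬A, ¬B, ∀s.(¬C ⊓ C), …} (+ ∃-successors) — a ∉ ((∀t.B ⊔ B) ⊓ ∃s.∃s.E) possible
2. Hence a : ((∀t.B ⊔ B) ⊓ ∃s.∃s.E): not entailed.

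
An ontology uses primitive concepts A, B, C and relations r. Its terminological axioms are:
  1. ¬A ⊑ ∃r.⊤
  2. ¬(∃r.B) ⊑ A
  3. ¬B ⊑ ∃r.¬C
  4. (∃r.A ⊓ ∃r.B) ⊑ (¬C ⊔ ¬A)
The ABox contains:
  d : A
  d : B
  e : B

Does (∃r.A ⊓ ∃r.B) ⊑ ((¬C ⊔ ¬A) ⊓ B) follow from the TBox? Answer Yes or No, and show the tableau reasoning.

No

1. (∃r.A ⊓ ∃r.B) ⊑ ((¬C ⊔ ¬A) ⊓ B)  ⇔  ((∃r.A ⊓ ∃r.B) ⊓ ((C ⊓ A) ⊔ ¬B)) unsat w.r.t. T
   apply at x₀: (∃r.A ⊓ ∃r.B)⊑(¬C ⊔ ¬A)
   open: L(x₀) ⊇ {A, ¬B, ¬C, ∃r.A, ∃r.B, …} (+ ∃-successors)
2. Hence (∃r.A ⊓ ∃r.B) ⊑ ((¬C ⊔ ¬A) ⊓ B): not entailed.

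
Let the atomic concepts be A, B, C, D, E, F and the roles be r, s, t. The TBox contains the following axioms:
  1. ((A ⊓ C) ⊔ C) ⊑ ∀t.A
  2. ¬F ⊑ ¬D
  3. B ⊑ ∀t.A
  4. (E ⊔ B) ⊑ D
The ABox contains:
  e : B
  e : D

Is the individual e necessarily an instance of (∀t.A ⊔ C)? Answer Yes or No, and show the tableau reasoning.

1. e : (∀t.A ⊔ C)?  L(e) = {B, D} ∪ {(∃t.¬A ⊓ ¬C)}
   clash {D, ¬D} at e — e ∈ (∀t.A ⊔ C)
2. Hence e : (∀t.A ⊔ C): entailed.

Yes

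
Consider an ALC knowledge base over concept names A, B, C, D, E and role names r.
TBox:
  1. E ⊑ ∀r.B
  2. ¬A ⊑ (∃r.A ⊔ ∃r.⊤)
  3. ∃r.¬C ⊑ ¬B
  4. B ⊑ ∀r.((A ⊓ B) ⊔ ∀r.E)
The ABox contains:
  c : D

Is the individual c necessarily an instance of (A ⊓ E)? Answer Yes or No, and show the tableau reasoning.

1. c : (A ⊓ E)?  L(c) = {D} ∪ {(¬A ⊔ ¬E)}
   open: L(c) ⊇ {D, ¬A, ¬B, ¬E, ∀r.C, …} (+ ∃-successors) — c ∉ (A ⊓ E) possible
2. Hence c : (A ⊓ E): not entailed.

No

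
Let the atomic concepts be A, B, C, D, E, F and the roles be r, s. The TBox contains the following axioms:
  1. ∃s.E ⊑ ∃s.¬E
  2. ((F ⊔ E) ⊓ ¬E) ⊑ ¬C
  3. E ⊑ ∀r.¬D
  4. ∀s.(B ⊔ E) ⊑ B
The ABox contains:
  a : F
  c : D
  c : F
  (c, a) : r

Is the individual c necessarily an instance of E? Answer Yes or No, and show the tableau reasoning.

No

1. c : E?  L(c) = {D, F} ∪ {¬E}
   open: L(c) ⊇ {D, F, ¬C, ¬E, ∀s.¬E, …} (+ ∃-successors) — c ∉ E possible
2. Hence c : E: not entailed.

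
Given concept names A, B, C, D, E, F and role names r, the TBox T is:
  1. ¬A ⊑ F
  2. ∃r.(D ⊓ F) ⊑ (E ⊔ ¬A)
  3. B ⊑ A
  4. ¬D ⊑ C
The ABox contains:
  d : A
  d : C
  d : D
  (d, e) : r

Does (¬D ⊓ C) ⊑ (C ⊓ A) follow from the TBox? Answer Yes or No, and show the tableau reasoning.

1. (¬D ⊓ C) ⊑ (C ⊓ A)  ⇔  ((¬D ⊓ C) ⊓ (¬C ⊔ ¬A)) unsat w.r.t. T
   open: L(x₀) ⊇ {C, F, ¬A, ¬B, ¬D, …}
2. Hence (¬D ⊓ C) ⊑ (C ⊓ A): not entailed.

No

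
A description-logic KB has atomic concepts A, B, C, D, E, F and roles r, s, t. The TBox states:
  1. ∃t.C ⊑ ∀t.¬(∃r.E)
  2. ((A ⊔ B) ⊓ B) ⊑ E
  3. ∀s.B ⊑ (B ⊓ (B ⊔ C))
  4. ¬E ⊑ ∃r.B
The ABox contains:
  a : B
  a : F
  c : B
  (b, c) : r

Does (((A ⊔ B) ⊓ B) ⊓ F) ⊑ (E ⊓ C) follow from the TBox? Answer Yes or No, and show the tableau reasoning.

1. (((A ⊔ B) ⊓ B) ⊓ F) ⊑ (E ⊓ C)  ⇔  ((((A ⊔ B) ⊓ B) ⊓ F) ⊓ (¬E ⊔ ¬C)) unsat w.r.t. T
   apply at x₀: ((A ⊔ B) ⊓ B)⊑E
   open: L(x₀) ⊇ {B, E, F, ¬C, ∀t.¬C, …} (+ ∃-successors)
2. Hence (((A ⊔ B) ⊓ B) ⊓ F) ⊑ (E ⊓ C): not entailed.

No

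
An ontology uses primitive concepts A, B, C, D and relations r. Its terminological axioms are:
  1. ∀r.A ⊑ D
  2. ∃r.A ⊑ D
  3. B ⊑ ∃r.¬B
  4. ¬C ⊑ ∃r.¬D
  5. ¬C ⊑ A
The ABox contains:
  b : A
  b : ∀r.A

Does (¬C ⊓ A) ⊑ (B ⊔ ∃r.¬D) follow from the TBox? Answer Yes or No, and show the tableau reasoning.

Yes

1. (¬C ⊓ A) ⊑ (B ⊔ ∃r.¬D)  ⇔  ((¬C ⊓ A) ⊓ (¬B ⊓ ∀r.D)) unsat w.r.t. T
   all branches close; clash {D, ¬D} at an ∃-successor
2. Hence (¬C ⊓ A) ⊑ (B ⊔ ∃r.¬D): entailed.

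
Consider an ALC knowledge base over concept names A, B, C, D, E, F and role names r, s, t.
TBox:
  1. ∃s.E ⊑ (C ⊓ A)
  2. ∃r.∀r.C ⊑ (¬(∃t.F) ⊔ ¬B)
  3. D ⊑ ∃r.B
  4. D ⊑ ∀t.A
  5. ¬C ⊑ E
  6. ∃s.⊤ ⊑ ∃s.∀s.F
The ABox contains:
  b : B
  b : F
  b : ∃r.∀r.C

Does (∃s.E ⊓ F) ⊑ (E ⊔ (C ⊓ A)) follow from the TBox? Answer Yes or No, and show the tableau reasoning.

Yes

1. (∃s.E ⊓ F) ⊑ (E ⊔ (C ⊓ A))  ⇔  ((∃s.E ⊓ F) ⊓ (¬E ⊓ (¬C ⊔ ¬A))) unsat w.r.t. T
   all branches close; clash {E, ¬E} at x₀
2. Hence (∃s.E ⊓ F) ⊑ (E ⊔ (C ⊓ A)): entailed.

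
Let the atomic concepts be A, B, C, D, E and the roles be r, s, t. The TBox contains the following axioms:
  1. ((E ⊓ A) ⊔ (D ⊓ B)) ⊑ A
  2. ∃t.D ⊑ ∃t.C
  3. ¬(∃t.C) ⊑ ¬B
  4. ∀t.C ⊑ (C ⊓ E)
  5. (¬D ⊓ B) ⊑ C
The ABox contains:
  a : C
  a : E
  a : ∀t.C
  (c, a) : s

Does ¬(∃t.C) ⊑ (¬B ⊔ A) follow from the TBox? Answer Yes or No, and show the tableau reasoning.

1. ¬(∃t.C) ⊑ (¬B ⊔ A)  ⇔  (∀t.¬C ⊓ (B ⊓ ¬A)) unsat w.r.t. T
   all branches close; clash {B, ¬B} at x₀
2. Hence ¬(∃t.C) ⊑ (¬B ⊔ A): entailed.

Yes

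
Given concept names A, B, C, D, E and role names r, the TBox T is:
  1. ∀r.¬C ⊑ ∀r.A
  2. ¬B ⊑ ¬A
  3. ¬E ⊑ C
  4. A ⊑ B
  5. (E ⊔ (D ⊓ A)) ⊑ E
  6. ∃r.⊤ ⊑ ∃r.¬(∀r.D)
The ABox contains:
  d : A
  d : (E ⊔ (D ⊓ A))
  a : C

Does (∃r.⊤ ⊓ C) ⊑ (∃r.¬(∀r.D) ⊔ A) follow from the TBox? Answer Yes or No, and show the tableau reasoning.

1. (∃r.⊤ ⊓ C) ⊑ (∃r.¬(∀r.D) ⊔ A)  ⇔  ((∃r.⊤ ⊓ C) ⊓ (∀r.∀r.D ⊓ ¬A)) unsat w.r.t. T
   all branches close; clash {A, ¬A} at an ∃-successor
2. Hence (∃r.⊤ ⊓ C) ⊑ (∃r.¬(∀r.D) ⊔ A): entailed.

Yes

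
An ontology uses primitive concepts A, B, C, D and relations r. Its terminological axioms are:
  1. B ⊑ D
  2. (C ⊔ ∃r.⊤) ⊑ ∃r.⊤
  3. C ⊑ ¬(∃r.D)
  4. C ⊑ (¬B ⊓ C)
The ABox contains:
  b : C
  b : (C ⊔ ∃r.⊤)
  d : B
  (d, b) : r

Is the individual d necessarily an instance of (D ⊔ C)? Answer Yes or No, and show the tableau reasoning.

Yes

1. d : (D ⊔ C)?  L(d) = {B} ∪ {(¬D ⊓ ¬C)}
   clash {D, ¬D} at d — d ∈ (D ⊔ C)
2. Hence d : (D ⊔ C): entailed.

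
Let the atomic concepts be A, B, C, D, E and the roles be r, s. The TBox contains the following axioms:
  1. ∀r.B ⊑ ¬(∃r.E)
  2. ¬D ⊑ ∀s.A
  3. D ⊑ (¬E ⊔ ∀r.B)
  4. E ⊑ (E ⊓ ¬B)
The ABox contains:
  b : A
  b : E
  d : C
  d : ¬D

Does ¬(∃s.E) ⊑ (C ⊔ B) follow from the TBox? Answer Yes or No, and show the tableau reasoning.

1. ¬(∃s.E) ⊑ (C ⊔ B)  ⇔  (∀s.¬E ⊓ (¬C ⊓ ¬B)) unsat w.r.t. T
   open: L(x₀) ⊇ {D, ¬B, ¬C, ¬E, ∀s.¬E, …} (+ ∃-successors)
2. Hence ¬(∃s.E) ⊑ (C ⊔ B): not entailed.

No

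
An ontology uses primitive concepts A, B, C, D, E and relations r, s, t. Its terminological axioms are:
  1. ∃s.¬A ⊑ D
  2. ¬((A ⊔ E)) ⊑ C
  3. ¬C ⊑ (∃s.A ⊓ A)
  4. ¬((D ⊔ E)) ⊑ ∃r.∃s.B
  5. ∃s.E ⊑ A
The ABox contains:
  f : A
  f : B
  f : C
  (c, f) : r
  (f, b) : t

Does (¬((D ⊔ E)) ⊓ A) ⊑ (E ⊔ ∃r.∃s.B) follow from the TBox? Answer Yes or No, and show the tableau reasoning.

Yes

1. (¬((D ⊔ E)) ⊓ A) ⊑ (E ⊔ ∃r.∃s.B)  ⇔  (((¬D ⊓ ¬E) ⊓ A) ⊓ (¬E ⊓ ∀r.∀s.¬B)) unsat w.r.t. T
   all branches close; clash {D, ¬D} at x₀
2. Hence (¬((D ⊔ E)) ⊓ A) ⊑ (E ⊔ ∃r.∃s.B): entailed.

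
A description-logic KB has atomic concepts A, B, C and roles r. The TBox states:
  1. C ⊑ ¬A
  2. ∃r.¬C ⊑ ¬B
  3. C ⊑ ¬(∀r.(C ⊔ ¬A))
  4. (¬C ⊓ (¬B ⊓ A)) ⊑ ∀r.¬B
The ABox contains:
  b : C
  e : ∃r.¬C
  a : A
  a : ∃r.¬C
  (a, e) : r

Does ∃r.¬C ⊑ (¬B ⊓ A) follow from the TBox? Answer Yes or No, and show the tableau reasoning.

No

1. ∃r.¬C ⊑ (¬B ⊓ A)  ⇔  (∃r.¬C ⊓ (B ⊔ ¬A)) unsat w.r.t. T
   apply at x₀: ∃r.¬C⊑¬B
   open: L(x₀) ⊇ {¬A, ¬B, ¬C, ∃r.¬C} (+ ∃-successors)
2. Hence ∃r.¬C ⊑ (¬B ⊓ A): not entailed.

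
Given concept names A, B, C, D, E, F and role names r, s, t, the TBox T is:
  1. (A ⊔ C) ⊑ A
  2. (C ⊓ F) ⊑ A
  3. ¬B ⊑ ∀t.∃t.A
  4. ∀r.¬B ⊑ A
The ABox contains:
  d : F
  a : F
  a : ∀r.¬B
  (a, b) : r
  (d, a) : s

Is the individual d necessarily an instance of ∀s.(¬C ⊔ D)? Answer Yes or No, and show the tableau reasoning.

1. d : ∀s.(¬C ⊔ D)?  L(d) = {F} ∪ {∃s.(C ⊓ ¬D)}
   open: L(d) ⊇ {B, F, ¬A, ¬C, ∃r.B, …} (+ ∃-successors) — d ∉ ∀s.(¬C ⊔ D) possible
2. Hence d : ∀s.(¬C ⊔ D): not entailed.

No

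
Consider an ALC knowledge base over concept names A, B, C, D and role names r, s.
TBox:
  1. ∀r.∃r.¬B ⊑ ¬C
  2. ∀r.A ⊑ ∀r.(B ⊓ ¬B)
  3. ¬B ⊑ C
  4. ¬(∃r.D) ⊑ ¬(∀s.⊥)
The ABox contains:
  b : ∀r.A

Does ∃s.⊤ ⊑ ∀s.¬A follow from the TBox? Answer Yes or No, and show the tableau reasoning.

No

1. ∃s.⊤ ⊑ ∀s.¬A  ⇔  (∃s.⊤ ⊓ ∃s.A) unsat w.r.t. T
   open: L(x₀) ⊇ {B, ∃r.¬A, ∃r.∀r.B, ∃s.A, ∃s.⊤} (+ ∃-successors)
2. Hence ∃s.⊤ ⊑ ∀s.¬A: not entailed.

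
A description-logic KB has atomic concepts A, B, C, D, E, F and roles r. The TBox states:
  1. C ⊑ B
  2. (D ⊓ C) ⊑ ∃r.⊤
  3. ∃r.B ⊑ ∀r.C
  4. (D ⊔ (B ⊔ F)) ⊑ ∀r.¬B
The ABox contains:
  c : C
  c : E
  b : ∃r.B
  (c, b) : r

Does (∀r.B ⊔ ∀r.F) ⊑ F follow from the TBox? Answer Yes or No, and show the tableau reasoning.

1. (∀r.B ⊔ ∀r.F) ⊑ F  ⇔  ((∀r.B ⊔ ∀r.F) ⊓ ¬F) unsat w.r.t. T
   open: L(x₀) ⊇ {¬C, ¬F, ∀r.B, ∀r.¬B}
2. Hence (∀r.B ⊔ ∀r.F) ⊑ F: not entailed.

No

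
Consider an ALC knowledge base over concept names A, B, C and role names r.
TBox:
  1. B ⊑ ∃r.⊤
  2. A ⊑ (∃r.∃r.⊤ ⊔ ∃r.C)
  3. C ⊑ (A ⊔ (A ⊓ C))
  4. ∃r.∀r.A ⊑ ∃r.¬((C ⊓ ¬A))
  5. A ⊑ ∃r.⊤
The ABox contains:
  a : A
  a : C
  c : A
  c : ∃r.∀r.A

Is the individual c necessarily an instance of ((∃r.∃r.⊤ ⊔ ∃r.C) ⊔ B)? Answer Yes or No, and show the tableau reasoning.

Yes

1. c : ((∃r.∃r.⊤ ⊔ ∃r.C) ⊔ B)?  L(c) = {A, ∃r.∀r.A} ∪ {((∀r.∀r.⊥ ⊓ ∀r.¬C) ⊓ ¬B)}
   clash {C, ¬C} at an ∃-successor — c ∈ ((∃r.∃r.⊤ ⊔ ∃r.C) ⊔ B)
2. Hence c : ((∃r.∃r.⊤ ⊔ ∃r.C) ⊔ B): entailed.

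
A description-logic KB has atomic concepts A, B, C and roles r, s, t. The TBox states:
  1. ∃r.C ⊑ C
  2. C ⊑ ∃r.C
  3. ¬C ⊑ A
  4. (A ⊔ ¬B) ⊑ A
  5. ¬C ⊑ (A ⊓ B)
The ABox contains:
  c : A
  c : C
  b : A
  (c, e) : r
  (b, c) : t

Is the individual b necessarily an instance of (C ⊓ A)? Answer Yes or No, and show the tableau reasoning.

No

1. b : (C ⊓ A)?  L(b) = {A} ∪ {(¬C ⊔ ¬A)}
   open: L(b) ⊇ {A, B, ¬C, ∀r.¬C} — b ∉ (C ⊓ A) possible
2. Hence b : (C ⊓ A): not entailed.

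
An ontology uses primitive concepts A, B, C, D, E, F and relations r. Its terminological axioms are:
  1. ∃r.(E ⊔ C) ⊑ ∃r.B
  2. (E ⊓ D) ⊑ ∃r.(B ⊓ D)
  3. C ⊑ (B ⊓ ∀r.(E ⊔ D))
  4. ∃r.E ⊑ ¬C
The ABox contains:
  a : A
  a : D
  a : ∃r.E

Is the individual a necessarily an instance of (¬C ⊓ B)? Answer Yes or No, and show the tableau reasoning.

No

1. a : (¬C ⊓ B)?  L(a) = {A, D, ∃r.E} ∪ {(C ⊔ ¬B)}
   apply at a: ∃r.E⊑¬C
   open: L(a) ⊇ {A, D, ¬B, ¬C, ¬E, …} (+ ∃-successors) — a ∉ (¬C ⊓ B) possible
2. Hence a : (¬C ⊓ B): not entailed.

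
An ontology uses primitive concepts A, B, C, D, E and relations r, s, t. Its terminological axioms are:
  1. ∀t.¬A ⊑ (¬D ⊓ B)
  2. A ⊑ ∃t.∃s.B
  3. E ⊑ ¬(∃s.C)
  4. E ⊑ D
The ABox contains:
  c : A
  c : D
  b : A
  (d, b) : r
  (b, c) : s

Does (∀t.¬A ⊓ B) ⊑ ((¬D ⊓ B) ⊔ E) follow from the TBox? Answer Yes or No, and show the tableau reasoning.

1. (∀t.¬A ⊓ B) ⊑ ((¬D ⊓ B) ⊔ E)  ⇔  ((∀t.¬A ⊓ B) ⊓ ((D ⊔ ¬B) ⊓ ¬E)) unsat w.r.t. T
   all branches close; clash {B, ¬B} at x₀
2. Hence (∀t.¬A ⊓ B) ⊑ ((¬D ⊓ B) ⊔ E): entailed.

Yes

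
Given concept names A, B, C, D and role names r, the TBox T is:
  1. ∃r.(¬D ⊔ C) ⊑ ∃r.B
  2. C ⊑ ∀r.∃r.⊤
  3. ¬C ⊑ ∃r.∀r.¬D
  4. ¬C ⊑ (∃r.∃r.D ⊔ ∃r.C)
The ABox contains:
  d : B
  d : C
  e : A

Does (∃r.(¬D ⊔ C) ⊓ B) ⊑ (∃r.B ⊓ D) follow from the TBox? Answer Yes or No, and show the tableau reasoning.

1. (∃r.(¬D ⊔ C) ⊓ B) ⊑ (∃r.B ⊓ D)  ⇔  ((∃r.(¬D ⊔ C) ⊓ B) ⊓ (∀r.¬B ⊔ ¬D)) unsat w.r.t. T
   apply at x₀: ∃r.(¬D ⊔ C)⊑∃r.B
   open: L(x₀) ⊇ {B, ¬C, ¬D, ∃r.(¬D ⊔ C), ∃r.B, …} (+ ∃-successors)
2. Hence (∃r.(¬D ⊔ C) ⊓ B) ⊑ (∃r.B ⊓ D): not entailed.

No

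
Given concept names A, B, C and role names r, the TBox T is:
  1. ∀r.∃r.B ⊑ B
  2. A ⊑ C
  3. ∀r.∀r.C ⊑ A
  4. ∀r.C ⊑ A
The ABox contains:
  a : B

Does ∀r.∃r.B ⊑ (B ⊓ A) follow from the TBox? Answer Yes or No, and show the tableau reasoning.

No

1. ∀r.∃r.B ⊑ (B ⊓ A)  ⇔  (∀r.∃r.B ⊓ (¬B ⊔ ¬A)) unsat w.r.t. T
   apply at x₀: ∀r.∃r.B⊑B
   open: L(x₀) ⊇ {B, ¬A, ∀r.∃r.B, ∃r.¬C, ∃r.∃r.¬C} (+ ∃-successors)
2. Hence ∀r.∃r.B ⊑ (B ⊓ A): not entailed.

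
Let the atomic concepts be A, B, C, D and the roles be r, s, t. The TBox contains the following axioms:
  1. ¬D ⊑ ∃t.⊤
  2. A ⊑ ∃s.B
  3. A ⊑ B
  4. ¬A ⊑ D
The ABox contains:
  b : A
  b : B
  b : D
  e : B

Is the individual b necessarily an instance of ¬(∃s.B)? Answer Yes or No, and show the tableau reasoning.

No

1. b : ¬(∃s.B)?  L(b) = {A, B, D} ∪ {∃s.B}
   open: L(b) ⊇ {A, B, D, ∃s.B} (+ ∃-successors) — b ∉ ¬(∃s.B) possible
2. Hence b : ¬(∃s.B): not entailed.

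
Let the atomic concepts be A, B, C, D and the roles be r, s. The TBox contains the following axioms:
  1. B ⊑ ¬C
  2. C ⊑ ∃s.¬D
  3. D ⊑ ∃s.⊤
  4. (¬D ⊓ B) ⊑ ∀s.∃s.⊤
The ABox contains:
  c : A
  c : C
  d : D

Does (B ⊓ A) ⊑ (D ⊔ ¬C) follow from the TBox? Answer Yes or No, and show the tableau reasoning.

Yes

1. (B ⊓ A) ⊑ (D ⊔ ¬C)  ⇔  ((B ⊓ A) ⊓ (¬D ⊓ C)) unsat w.r.t. T
   all branches close; clash {C, ¬C} at x₀
2. Hence (B ⊓ A) ⊑ (D ⊔ ¬C): entailed.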